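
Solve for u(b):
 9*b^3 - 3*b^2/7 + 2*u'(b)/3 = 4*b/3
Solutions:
 u(b) = C1 - 27*b^4/8 + 3*b^3/14 + b^2


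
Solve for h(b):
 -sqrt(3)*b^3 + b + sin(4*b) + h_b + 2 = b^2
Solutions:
 h(b) = C1 + sqrt(3)*b^4/4 + b^3/3 - b^2/2 - 2*b + cos(4*b)/4


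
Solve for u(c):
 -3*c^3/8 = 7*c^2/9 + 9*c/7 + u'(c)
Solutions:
 u(c) = C1 - 3*c^4/32 - 7*c^3/27 - 9*c^2/14


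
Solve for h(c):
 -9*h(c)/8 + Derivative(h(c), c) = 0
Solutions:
 h(c) = C1*exp(9*c/8)


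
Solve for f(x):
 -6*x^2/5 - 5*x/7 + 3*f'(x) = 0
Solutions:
 f(x) = C1 + 2*x^3/15 + 5*x^2/42


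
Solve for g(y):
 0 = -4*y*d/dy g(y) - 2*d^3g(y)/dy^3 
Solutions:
 g(y) = C1 + Integral(C2*airyai(-2^(1/3)*y) + C3*airybi(-2^(1/3)*y), y)


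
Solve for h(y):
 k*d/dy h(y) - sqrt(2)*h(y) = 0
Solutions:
 h(y) = C1*exp(sqrt(2)*y/k)


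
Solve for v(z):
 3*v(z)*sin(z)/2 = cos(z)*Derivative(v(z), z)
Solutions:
 v(z) = C1/cos(z)^(3/2)


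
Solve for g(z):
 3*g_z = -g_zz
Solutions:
 g(z) = C1 + C2*exp(-3*z)


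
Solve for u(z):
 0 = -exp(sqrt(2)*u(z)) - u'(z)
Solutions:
 u(z) = sqrt(2)*(2*log(1/(C1 + z)) - log(2))/4


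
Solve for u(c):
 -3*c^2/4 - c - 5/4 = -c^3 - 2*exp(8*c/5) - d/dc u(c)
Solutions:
 u(c) = C1 - c^4/4 + c^3/4 + c^2/2 + 5*c/4 - 5*exp(8*c/5)/4


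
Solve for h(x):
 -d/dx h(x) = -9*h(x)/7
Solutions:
 h(x) = C1*exp(9*x/7)


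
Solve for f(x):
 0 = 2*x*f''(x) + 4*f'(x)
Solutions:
 f(x) = C1 + C2/x


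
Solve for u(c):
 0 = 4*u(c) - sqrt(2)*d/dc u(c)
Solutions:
 u(c) = C1*exp(2*sqrt(2)*c)


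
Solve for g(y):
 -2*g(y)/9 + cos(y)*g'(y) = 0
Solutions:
 g(y) = C1*(sin(y) + 1)^(1/9)/(sin(y) - 1)^(1/9)


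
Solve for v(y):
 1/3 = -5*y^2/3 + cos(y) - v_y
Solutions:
 v(y) = C1 - 5*y^3/9 - y/3 + sin(y)


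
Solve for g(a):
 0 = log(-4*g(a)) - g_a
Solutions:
 -Integral(1/(log(-_y) + 2*log(2)), (_y, g(a))) = C1 - a


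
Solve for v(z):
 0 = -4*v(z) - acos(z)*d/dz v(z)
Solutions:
 v(z) = C1*exp(-4*Integral(1/acos(z), z))


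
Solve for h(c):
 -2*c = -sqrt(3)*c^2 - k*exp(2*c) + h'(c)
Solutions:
 h(c) = C1 + sqrt(3)*c^3/3 - c^2 + k*exp(2*c)/2


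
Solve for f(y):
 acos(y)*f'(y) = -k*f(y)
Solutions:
 f(y) = C1*exp(-k*Integral(1/acos(y), y))


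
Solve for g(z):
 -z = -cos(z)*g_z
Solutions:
 g(z) = C1 + Integral(z/cos(z), z)


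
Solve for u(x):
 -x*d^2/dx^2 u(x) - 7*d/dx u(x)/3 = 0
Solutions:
 u(x) = C1 + C2/x^(4/3)


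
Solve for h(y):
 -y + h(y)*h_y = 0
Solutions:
 h(y) = -sqrt(C1 + y^2)
 h(y) = sqrt(C1 + y^2)


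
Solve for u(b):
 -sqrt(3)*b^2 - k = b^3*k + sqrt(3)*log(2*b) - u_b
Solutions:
 u(b) = C1 + b^4*k/4 + sqrt(3)*b^3/3 + b*k + sqrt(3)*b*log(b) - sqrt(3)*b + sqrt(3)*b*log(2)


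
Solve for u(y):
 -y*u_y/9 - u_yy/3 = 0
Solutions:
 u(y) = C1 + C2*erf(sqrt(6)*y/6)


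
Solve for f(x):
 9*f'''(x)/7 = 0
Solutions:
 f(x) = C1 + C2*x + C3*x^2


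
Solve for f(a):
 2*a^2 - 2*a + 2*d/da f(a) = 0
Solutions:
 f(a) = C1 - a^3/3 + a^2/2


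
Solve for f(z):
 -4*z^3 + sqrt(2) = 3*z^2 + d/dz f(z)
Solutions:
 f(z) = C1 - z^4 - z^3 + sqrt(2)*z


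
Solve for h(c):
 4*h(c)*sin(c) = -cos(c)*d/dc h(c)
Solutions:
 h(c) = C1*cos(c)^4


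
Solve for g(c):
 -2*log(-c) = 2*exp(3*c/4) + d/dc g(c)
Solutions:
 g(c) = C1 - 2*c*log(-c) + 2*c - 8*exp(3*c/4)/3


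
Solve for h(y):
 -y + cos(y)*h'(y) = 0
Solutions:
 h(y) = C1 + Integral(y/cos(y), y)


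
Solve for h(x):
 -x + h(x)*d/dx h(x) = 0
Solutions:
 h(x) = -sqrt(C1 + x^2)
 h(x) = sqrt(C1 + x^2)


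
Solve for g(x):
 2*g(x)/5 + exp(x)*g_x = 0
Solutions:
 g(x) = C1*exp(2*exp(-x)/5)


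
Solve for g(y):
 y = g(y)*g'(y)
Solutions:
 g(y) = -sqrt(C1 + y^2)
 g(y) = sqrt(C1 + y^2)


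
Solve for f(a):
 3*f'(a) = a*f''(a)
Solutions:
 f(a) = C1 + C2*a^4


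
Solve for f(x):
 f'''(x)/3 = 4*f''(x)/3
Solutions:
 f(x) = C1 + C2*x + C3*exp(4*x)


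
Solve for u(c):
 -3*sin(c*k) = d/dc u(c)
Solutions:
 u(c) = C1 + 3*cos(c*k)/k


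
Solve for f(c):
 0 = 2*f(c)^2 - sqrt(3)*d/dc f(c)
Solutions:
 f(c) = -3/(C1 + 2*sqrt(3)*c)


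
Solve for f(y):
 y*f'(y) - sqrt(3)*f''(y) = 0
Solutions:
 f(y) = C1 + C2*erfi(sqrt(2)*3^(3/4)*y/6)


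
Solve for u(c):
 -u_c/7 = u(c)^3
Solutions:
 u(c) = -sqrt(2)*sqrt(-1/(C1 - 7*c))/2
 u(c) = sqrt(2)*sqrt(-1/(C1 - 7*c))/2


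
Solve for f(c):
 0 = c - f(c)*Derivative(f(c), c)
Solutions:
 f(c) = -sqrt(C1 + c^2)
 f(c) = sqrt(C1 + c^2)


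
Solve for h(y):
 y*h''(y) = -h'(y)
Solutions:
 h(y) = C1 + C2*log(y)


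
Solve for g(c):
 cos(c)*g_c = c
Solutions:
 g(c) = C1 + Integral(c/cos(c), c)


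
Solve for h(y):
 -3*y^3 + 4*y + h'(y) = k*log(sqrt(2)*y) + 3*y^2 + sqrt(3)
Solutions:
 h(y) = C1 + k*y*log(y) - k*y + k*y*log(2)/2 + 3*y^4/4 + y^3 - 2*y^2 + sqrt(3)*y


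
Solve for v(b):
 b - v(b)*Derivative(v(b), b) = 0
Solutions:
 v(b) = -sqrt(C1 + b^2)
 v(b) = sqrt(C1 + b^2)


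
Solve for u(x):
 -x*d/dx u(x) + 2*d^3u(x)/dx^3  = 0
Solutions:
 u(x) = C1 + Integral(C2*airyai(2^(2/3)*x/2) + C3*airybi(2^(2/3)*x/2), x)


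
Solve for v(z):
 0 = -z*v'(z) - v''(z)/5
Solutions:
 v(z) = C1 + C2*erf(sqrt(10)*z/2)


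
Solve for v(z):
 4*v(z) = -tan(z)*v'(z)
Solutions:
 v(z) = C1/sin(z)^4


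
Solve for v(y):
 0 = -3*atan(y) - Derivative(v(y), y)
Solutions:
 v(y) = C1 - 3*y*atan(y) + 3*log(y^2 + 1)/2


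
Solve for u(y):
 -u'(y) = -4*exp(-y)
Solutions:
 u(y) = C1 - 4*exp(-y)


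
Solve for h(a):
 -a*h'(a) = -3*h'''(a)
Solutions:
 h(a) = C1 + Integral(C2*airyai(3^(2/3)*a/3) + C3*airybi(3^(2/3)*a/3), a)


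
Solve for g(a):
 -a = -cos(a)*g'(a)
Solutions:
 g(a) = C1 + Integral(a/cos(a), a)


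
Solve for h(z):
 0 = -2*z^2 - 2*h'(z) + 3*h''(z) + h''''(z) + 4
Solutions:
 h(z) = C1 + C2*exp(z*(-(1 + sqrt(2))^(1/3) + (1 + sqrt(2))^(-1/3))/2)*sin(sqrt(3)*z*((1 + sqrt(2))^(-1/3) + (1 + sqrt(2))^(1/3))/2) + C3*exp(z*(-(1 + sqrt(2))^(1/3) + (1 + sqrt(2))^(-1/3))/2)*cos(sqrt(3)*z*((1 + sqrt(2))^(-1/3) + (1 + sqrt(2))^(1/3))/2) + C4*exp(-z*(-(1 + sqrt(2))^(1/3) + (1 + sqrt(2))^(-1/3))) - z^3/3 - 3*z^2/2 - 5*z/2


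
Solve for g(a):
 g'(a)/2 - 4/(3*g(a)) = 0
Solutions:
 g(a) = -sqrt(C1 + 48*a)/3
 g(a) = sqrt(C1 + 48*a)/3


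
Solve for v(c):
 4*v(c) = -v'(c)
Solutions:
 v(c) = C1*exp(-4*c)


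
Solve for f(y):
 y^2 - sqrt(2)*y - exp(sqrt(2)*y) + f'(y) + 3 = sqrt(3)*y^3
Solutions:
 f(y) = C1 + sqrt(3)*y^4/4 - y^3/3 + sqrt(2)*y^2/2 - 3*y + sqrt(2)*exp(sqrt(2)*y)/2


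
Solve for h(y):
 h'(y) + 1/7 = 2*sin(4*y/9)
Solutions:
 h(y) = C1 - y/7 - 9*cos(4*y/9)/2


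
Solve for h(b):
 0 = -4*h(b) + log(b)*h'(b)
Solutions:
 h(b) = C1*exp(4*li(b))


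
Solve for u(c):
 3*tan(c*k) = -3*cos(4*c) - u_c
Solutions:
 u(c) = C1 - 3*Piecewise((-log(cos(c*k))/k, Ne(k, 0)), (0, True)) - 3*sin(4*c)/4


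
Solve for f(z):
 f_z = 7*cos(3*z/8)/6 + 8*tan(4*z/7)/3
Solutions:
 f(z) = C1 - 14*log(cos(4*z/7))/3 + 28*sin(3*z/8)/9


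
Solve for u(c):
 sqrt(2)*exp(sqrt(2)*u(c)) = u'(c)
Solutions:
 u(c) = sqrt(2)*(2*log(-1/(C1 + sqrt(2)*c)) - log(2))/4


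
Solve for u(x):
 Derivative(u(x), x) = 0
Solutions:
 u(x) = C1


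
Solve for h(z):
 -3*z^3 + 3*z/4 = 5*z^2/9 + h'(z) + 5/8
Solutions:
 h(z) = C1 - 3*z^4/4 - 5*z^3/27 + 3*z^2/8 - 5*z/8


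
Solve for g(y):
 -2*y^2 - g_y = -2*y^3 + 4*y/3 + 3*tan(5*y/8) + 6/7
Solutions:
 g(y) = C1 + y^4/2 - 2*y^3/3 - 2*y^2/3 - 6*y/7 + 24*log(cos(5*y/8))/5


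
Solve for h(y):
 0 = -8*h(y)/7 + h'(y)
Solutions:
 h(y) = C1*exp(8*y/7)


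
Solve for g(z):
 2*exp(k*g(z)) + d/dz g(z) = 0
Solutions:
 g(z) = Piecewise((log(1/(C1*k + 2*k*z))/k, Ne(k, 0)), (nan, True))
 g(z) = Piecewise((C1 - 2*z, Eq(k, 0)), (nan, True))


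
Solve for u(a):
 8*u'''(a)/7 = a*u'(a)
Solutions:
 u(a) = C1 + Integral(C2*airyai(7^(1/3)*a/2) + C3*airybi(7^(1/3)*a/2), a)


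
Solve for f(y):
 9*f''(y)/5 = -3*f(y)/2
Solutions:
 f(y) = C1*sin(sqrt(30)*y/6) + C2*cos(sqrt(30)*y/6)


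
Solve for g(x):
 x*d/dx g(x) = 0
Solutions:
 g(x) = C1


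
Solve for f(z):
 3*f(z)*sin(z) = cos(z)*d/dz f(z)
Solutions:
 f(z) = C1/cos(z)^3


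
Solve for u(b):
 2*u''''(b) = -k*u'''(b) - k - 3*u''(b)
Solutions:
 u(b) = C1 + C2*b + C3*exp(b*(-k + sqrt(k^2 - 24))/4) + C4*exp(-b*(k + sqrt(k^2 - 24))/4) - b^2*k/6


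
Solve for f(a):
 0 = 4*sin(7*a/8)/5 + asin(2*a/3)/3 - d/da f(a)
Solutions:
 f(a) = C1 + a*asin(2*a/3)/3 + sqrt(9 - 4*a^2)/6 - 32*cos(7*a/8)/35


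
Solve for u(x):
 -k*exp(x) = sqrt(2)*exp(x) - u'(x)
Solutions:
 u(x) = C1 + k*exp(x) + sqrt(2)*exp(x)


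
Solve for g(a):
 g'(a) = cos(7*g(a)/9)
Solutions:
 -a - 9*log(sin(7*g(a)/9) - 1)/14 + 9*log(sin(7*g(a)/9) + 1)/14 = C1


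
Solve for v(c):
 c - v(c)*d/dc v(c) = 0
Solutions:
 v(c) = -sqrt(C1 + c^2)
 v(c) = sqrt(C1 + c^2)


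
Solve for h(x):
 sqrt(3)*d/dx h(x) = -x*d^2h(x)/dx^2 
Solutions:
 h(x) = C1 + C2*x^(1 - sqrt(3))


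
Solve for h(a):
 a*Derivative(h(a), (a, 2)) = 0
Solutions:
 h(a) = C1 + C2*a


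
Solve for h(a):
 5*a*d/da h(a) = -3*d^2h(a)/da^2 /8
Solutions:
 h(a) = C1 + C2*erf(2*sqrt(15)*a/3)


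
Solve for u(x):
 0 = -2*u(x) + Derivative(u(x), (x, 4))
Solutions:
 u(x) = C1*exp(-2^(1/4)*x) + C2*exp(2^(1/4)*x) + C3*sin(2^(1/4)*x) + C4*cos(2^(1/4)*x)


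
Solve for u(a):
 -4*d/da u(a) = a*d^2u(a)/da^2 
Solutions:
 u(a) = C1 + C2/a^3


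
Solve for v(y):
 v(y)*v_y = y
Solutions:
 v(y) = -sqrt(C1 + y^2)
 v(y) = sqrt(C1 + y^2)


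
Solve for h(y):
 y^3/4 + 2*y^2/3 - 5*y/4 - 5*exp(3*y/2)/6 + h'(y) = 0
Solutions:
 h(y) = C1 - y^4/16 - 2*y^3/9 + 5*y^2/8 + 5*exp(3*y/2)/9


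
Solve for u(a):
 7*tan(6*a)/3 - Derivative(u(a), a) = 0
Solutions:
 u(a) = C1 - 7*log(cos(6*a))/18


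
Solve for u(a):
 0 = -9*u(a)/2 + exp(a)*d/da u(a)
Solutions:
 u(a) = C1*exp(-9*exp(-a)/2)


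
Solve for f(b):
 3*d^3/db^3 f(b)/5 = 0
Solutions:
 f(b) = C1 + C2*b + C3*b^2


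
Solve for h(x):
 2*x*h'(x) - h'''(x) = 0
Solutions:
 h(x) = C1 + Integral(C2*airyai(2^(1/3)*x) + C3*airybi(2^(1/3)*x), x)


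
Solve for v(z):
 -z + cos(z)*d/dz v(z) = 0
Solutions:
 v(z) = C1 + Integral(z/cos(z), z)


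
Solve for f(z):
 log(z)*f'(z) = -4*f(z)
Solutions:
 f(z) = C1*exp(-4*li(z))


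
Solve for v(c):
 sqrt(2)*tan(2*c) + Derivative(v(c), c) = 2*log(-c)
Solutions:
 v(c) = C1 + 2*c*log(-c) - 2*c + sqrt(2)*log(cos(2*c))/2


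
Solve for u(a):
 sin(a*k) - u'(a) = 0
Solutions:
 u(a) = C1 - cos(a*k)/k


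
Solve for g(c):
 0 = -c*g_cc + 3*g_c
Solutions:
 g(c) = C1 + C2*c^4


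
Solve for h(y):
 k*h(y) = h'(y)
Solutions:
 h(y) = C1*exp(k*y)


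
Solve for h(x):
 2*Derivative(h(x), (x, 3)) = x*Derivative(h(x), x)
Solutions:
 h(x) = C1 + Integral(C2*airyai(2^(2/3)*x/2) + C3*airybi(2^(2/3)*x/2), x)


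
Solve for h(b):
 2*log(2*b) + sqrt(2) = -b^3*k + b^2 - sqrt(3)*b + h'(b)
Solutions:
 h(b) = C1 + b^4*k/4 - b^3/3 + sqrt(3)*b^2/2 + 2*b*log(b) - 2*b + b*log(4) + sqrt(2)*b


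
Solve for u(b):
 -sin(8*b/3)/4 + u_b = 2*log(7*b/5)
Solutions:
 u(b) = C1 + 2*b*log(b) - 2*b*log(5) - 2*b + 2*b*log(7) - 3*cos(8*b/3)/32


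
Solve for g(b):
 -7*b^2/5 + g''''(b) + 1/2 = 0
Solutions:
 g(b) = C1 + C2*b + C3*b^2 + C4*b^3 + 7*b^6/1800 - b^4/48


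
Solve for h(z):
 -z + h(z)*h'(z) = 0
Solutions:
 h(z) = -sqrt(C1 + z^2)
 h(z) = sqrt(C1 + z^2)


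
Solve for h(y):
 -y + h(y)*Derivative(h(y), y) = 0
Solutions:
 h(y) = -sqrt(C1 + y^2)
 h(y) = sqrt(C1 + y^2)


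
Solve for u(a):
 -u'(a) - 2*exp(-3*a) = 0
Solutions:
 u(a) = C1 + 2*exp(-3*a)/3


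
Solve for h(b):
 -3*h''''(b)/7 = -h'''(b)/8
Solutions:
 h(b) = C1 + C2*b + C3*b^2 + C4*exp(7*b/24)


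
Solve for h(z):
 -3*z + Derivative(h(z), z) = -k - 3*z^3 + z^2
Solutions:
 h(z) = C1 - k*z - 3*z^4/4 + z^3/3 + 3*z^2/2


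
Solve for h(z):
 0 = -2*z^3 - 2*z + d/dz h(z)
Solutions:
 h(z) = C1 + z^4/2 + z^2


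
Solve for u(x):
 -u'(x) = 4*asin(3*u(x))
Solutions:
 Integral(1/asin(3*_y), (_y, u(x))) = C1 - 4*x


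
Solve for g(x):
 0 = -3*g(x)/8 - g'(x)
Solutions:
 g(x) = C1*exp(-3*x/8)


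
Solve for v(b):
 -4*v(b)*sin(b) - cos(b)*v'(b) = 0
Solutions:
 v(b) = C1*cos(b)^4


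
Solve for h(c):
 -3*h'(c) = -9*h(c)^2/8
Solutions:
 h(c) = -8/(C1 + 3*c)


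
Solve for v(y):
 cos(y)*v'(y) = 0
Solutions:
 v(y) = C1


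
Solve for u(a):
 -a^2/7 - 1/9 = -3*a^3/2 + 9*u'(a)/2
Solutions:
 u(a) = C1 + a^4/12 - 2*a^3/189 - 2*a/81


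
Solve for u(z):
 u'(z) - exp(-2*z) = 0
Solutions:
 u(z) = C1 - exp(-2*z)/2


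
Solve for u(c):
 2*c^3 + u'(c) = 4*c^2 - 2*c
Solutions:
 u(c) = C1 - c^4/2 + 4*c^3/3 - c^2


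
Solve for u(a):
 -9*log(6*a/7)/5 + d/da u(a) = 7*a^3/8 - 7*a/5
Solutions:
 u(a) = C1 + 7*a^4/32 - 7*a^2/10 + 9*a*log(a)/5 - 9*a*log(7)/5 - 9*a/5 + 9*a*log(6)/5


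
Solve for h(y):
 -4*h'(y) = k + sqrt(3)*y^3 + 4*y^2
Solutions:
 h(y) = C1 - k*y/4 - sqrt(3)*y^4/16 - y^3/3


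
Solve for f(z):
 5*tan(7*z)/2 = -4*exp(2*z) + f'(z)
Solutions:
 f(z) = C1 + 2*exp(2*z) - 5*log(cos(7*z))/14


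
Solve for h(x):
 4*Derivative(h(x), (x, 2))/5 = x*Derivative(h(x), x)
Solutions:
 h(x) = C1 + C2*erfi(sqrt(10)*x/4)


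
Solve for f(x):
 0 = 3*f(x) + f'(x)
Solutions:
 f(x) = C1*exp(-3*x)


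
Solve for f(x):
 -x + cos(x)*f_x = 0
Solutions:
 f(x) = C1 + Integral(x/cos(x), x)


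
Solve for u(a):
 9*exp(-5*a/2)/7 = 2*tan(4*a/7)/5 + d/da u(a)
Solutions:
 u(a) = C1 - 7*log(tan(4*a/7)^2 + 1)/20 - 18*exp(-5*a/2)/35


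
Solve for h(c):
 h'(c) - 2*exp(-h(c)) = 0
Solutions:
 h(c) = log(C1 + 2*c)


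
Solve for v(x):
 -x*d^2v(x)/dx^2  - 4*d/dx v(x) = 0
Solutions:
 v(x) = C1 + C2/x^3


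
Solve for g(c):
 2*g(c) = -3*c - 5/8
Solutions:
 g(c) = -3*c/2 - 5/16


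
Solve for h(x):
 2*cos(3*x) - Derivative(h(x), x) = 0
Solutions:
 h(x) = C1 + 2*sin(3*x)/3


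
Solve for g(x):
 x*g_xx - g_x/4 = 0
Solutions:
 g(x) = C1 + C2*x^(5/4)


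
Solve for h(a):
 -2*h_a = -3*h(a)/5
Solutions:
 h(a) = C1*exp(3*a/10)


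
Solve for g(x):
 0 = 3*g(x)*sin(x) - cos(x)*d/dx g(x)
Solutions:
 g(x) = C1/cos(x)^3


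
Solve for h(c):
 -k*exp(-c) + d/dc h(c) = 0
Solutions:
 h(c) = C1 - k*exp(-c)


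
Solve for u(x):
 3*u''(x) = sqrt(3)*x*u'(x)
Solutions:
 u(x) = C1 + C2*erfi(sqrt(2)*3^(3/4)*x/6)


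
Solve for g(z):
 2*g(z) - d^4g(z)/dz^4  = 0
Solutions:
 g(z) = C1*exp(-2^(1/4)*z) + C2*exp(2^(1/4)*z) + C3*sin(2^(1/4)*z) + C4*cos(2^(1/4)*z)


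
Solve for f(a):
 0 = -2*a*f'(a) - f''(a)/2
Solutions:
 f(a) = C1 + C2*erf(sqrt(2)*a)


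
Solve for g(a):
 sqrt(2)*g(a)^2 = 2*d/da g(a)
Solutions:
 g(a) = -2/(C1 + sqrt(2)*a)


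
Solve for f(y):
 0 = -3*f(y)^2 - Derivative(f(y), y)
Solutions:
 f(y) = 1/(C1 + 3*y)


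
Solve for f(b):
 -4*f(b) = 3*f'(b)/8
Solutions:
 f(b) = C1*exp(-32*b/3)


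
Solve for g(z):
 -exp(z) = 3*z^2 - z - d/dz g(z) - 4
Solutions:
 g(z) = C1 + z^3 - z^2/2 - 4*z + exp(z)


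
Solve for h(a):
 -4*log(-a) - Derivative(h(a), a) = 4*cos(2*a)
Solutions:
 h(a) = C1 - 4*a*log(-a) + 4*a - 2*sin(2*a)


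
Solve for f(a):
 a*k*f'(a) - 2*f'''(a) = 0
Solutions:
 f(a) = C1 + Integral(C2*airyai(2^(2/3)*a*k^(1/3)/2) + C3*airybi(2^(2/3)*a*k^(1/3)/2), a)


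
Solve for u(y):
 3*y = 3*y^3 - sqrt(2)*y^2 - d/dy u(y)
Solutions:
 u(y) = C1 + 3*y^4/4 - sqrt(2)*y^3/3 - 3*y^2/2


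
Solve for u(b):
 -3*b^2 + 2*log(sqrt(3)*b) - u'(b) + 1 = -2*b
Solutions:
 u(b) = C1 - b^3 + b^2 + 2*b*log(b) - b + b*log(3)


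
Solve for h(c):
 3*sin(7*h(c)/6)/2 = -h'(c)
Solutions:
 3*c/2 + 3*log(cos(7*h(c)/6) - 1)/7 - 3*log(cos(7*h(c)/6) + 1)/7 = C1


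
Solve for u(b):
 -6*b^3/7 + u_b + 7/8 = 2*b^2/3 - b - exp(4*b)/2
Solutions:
 u(b) = C1 + 3*b^4/14 + 2*b^3/9 - b^2/2 - 7*b/8 - exp(4*b)/8


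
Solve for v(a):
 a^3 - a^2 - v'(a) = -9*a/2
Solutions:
 v(a) = C1 + a^4/4 - a^3/3 + 9*a^2/4


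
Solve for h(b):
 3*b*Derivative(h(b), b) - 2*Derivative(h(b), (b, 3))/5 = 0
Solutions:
 h(b) = C1 + Integral(C2*airyai(15^(1/3)*2^(2/3)*b/2) + C3*airybi(15^(1/3)*2^(2/3)*b/2), b)


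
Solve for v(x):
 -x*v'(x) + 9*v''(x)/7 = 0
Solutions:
 v(x) = C1 + C2*erfi(sqrt(14)*x/6)


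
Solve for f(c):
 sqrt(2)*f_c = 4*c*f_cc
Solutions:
 f(c) = C1 + C2*c^(sqrt(2)/4 + 1)


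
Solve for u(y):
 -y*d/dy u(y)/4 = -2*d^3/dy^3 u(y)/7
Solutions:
 u(y) = C1 + Integral(C2*airyai(7^(1/3)*y/2) + C3*airybi(7^(1/3)*y/2), y)


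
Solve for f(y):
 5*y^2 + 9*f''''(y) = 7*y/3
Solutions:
 f(y) = C1 + C2*y + C3*y^2 + C4*y^3 - y^6/648 + 7*y^5/3240


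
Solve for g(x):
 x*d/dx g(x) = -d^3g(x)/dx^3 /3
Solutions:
 g(x) = C1 + Integral(C2*airyai(-3^(1/3)*x) + C3*airybi(-3^(1/3)*x), x)


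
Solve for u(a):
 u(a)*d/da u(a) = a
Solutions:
 u(a) = -sqrt(C1 + a^2)
 u(a) = sqrt(C1 + a^2)


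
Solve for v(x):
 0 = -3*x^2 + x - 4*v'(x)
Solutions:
 v(x) = C1 - x^3/4 + x^2/8


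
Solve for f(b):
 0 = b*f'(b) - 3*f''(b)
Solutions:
 f(b) = C1 + C2*erfi(sqrt(6)*b/6)


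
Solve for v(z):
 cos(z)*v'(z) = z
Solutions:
 v(z) = C1 + Integral(z/cos(z), z)


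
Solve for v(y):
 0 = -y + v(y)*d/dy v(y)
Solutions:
 v(y) = -sqrt(C1 + y^2)
 v(y) = sqrt(C1 + y^2)


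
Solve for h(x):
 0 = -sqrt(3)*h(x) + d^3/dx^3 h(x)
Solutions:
 h(x) = C3*exp(3^(1/6)*x) + (C1*sin(3^(2/3)*x/2) + C2*cos(3^(2/3)*x/2))*exp(-3^(1/6)*x/2)


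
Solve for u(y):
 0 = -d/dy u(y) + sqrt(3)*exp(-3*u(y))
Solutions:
 u(y) = log(C1 + 3*sqrt(3)*y)/3
 u(y) = log((-3^(1/3) - 3^(5/6)*I)*(C1 + sqrt(3)*y)^(1/3)/2)
 u(y) = log((-3^(1/3) + 3^(5/6)*I)*(C1 + sqrt(3)*y)^(1/3)/2)


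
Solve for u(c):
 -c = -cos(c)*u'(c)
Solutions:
 u(c) = C1 + Integral(c/cos(c), c)


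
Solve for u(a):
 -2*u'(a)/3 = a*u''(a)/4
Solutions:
 u(a) = C1 + C2/a^(5/3)


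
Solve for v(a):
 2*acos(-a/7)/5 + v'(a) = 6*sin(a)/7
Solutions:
 v(a) = C1 - 2*a*acos(-a/7)/5 - 2*sqrt(49 - a^2)/5 - 6*cos(a)/7


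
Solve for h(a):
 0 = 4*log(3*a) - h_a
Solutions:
 h(a) = C1 + 4*a*log(a) - 4*a + a*log(81)


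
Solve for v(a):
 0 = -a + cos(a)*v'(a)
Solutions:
 v(a) = C1 + Integral(a/cos(a), a)


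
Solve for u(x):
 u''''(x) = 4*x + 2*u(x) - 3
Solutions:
 u(x) = C1*exp(-2^(1/4)*x) + C2*exp(2^(1/4)*x) + C3*sin(2^(1/4)*x) + C4*cos(2^(1/4)*x) - 2*x + 3/2


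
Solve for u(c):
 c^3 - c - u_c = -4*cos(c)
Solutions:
 u(c) = C1 + c^4/4 - c^2/2 + 4*sin(c)


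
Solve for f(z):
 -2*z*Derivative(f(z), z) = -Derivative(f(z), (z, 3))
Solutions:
 f(z) = C1 + Integral(C2*airyai(2^(1/3)*z) + C3*airybi(2^(1/3)*z), z)


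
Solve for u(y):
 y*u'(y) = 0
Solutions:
 u(y) = C1


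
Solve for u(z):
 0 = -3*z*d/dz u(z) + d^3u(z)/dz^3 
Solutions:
 u(z) = C1 + Integral(C2*airyai(3^(1/3)*z) + C3*airybi(3^(1/3)*z), z)


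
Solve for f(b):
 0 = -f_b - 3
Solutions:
 f(b) = C1 - 3*b


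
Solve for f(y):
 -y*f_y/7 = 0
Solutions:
 f(y) = C1


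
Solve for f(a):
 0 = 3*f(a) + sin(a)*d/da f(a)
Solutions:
 f(a) = C1*(cos(a) + 1)^(3/2)/(cos(a) - 1)^(3/2)


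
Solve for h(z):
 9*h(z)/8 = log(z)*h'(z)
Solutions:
 h(z) = C1*exp(9*li(z)/8)


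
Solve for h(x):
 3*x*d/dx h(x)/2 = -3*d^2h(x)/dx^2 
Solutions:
 h(x) = C1 + C2*erf(x/2)


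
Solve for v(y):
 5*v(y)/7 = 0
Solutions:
 v(y) = 0


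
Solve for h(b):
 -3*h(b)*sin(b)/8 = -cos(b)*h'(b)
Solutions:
 h(b) = C1/cos(b)^(3/8)


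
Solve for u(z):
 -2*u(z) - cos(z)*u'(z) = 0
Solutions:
 u(z) = C1*(sin(z) - 1)/(sin(z) + 1)


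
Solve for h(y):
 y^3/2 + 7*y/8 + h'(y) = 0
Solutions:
 h(y) = C1 - y^4/8 - 7*y^2/16


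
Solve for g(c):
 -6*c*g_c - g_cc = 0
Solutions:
 g(c) = C1 + C2*erf(sqrt(3)*c)


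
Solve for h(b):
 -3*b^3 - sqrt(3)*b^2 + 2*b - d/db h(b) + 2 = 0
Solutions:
 h(b) = C1 - 3*b^4/4 - sqrt(3)*b^3/3 + b^2 + 2*b


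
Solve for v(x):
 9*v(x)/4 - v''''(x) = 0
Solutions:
 v(x) = C1*exp(-sqrt(6)*x/2) + C2*exp(sqrt(6)*x/2) + C3*sin(sqrt(6)*x/2) + C4*cos(sqrt(6)*x/2)


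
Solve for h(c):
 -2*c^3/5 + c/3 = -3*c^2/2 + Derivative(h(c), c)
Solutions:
 h(c) = C1 - c^4/10 + c^3/2 + c^2/6


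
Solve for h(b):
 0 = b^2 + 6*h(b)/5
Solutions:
 h(b) = -5*b^2/6


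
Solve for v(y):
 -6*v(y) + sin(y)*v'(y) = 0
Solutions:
 v(y) = C1*(cos(y)^3 - 3*cos(y)^2 + 3*cos(y) - 1)/(cos(y)^3 + 3*cos(y)^2 + 3*cos(y) + 1)


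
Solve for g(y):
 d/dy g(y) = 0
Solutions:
 g(y) = C1


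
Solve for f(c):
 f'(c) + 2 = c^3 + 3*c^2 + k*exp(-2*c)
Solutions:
 f(c) = C1 + c^4/4 + c^3 - 2*c - k*exp(-2*c)/2


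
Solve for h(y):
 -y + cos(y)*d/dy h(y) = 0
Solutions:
 h(y) = C1 + Integral(y/cos(y), y)


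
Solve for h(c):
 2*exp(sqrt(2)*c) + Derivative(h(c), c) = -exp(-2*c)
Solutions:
 h(c) = C1 - sqrt(2)*exp(sqrt(2)*c) + exp(-2*c)/2


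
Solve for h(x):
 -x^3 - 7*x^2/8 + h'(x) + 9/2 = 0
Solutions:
 h(x) = C1 + x^4/4 + 7*x^3/24 - 9*x/2


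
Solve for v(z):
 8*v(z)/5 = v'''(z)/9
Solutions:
 v(z) = C3*exp(2*15^(2/3)*z/5) + (C1*sin(3*3^(1/6)*5^(2/3)*z/5) + C2*cos(3*3^(1/6)*5^(2/3)*z/5))*exp(-15^(2/3)*z/5)


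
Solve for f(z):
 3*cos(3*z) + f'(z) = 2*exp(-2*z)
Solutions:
 f(z) = C1 - sin(3*z) - exp(-2*z)


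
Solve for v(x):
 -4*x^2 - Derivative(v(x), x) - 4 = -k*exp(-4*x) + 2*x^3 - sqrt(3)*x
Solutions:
 v(x) = C1 - k*exp(-4*x)/4 - x^4/2 - 4*x^3/3 + sqrt(3)*x^2/2 - 4*x


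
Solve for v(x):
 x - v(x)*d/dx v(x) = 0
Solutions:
 v(x) = -sqrt(C1 + x^2)
 v(x) = sqrt(C1 + x^2)


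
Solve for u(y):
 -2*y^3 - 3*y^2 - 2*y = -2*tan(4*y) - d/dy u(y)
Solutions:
 u(y) = C1 + y^4/2 + y^3 + y^2 + log(cos(4*y))/2


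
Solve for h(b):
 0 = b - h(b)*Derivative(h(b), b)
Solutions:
 h(b) = -sqrt(C1 + b^2)
 h(b) = sqrt(C1 + b^2)


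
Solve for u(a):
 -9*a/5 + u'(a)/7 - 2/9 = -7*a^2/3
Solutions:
 u(a) = C1 - 49*a^3/9 + 63*a^2/10 + 14*a/9


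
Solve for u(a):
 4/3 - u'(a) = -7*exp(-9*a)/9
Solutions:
 u(a) = C1 + 4*a/3 - 7*exp(-9*a)/81


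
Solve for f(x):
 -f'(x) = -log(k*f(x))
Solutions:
 li(k*f(x))/k = C1 + x


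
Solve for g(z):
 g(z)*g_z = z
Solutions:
 g(z) = -sqrt(C1 + z^2)
 g(z) = sqrt(C1 + z^2)


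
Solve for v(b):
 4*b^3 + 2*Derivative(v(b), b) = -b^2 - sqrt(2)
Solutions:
 v(b) = C1 - b^4/2 - b^3/6 - sqrt(2)*b/2


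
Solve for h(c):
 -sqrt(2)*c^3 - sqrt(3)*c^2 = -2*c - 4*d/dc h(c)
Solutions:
 h(c) = C1 + sqrt(2)*c^4/16 + sqrt(3)*c^3/12 - c^2/4


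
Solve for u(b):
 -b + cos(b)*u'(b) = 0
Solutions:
 u(b) = C1 + Integral(b/cos(b), b)


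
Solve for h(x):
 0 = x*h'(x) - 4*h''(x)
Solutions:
 h(x) = C1 + C2*erfi(sqrt(2)*x/4)


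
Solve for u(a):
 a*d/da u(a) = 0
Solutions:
 u(a) = C1


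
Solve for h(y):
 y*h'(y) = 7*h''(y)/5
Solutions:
 h(y) = C1 + C2*erfi(sqrt(70)*y/14)


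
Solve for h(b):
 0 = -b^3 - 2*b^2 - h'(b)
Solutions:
 h(b) = C1 - b^4/4 - 2*b^3/3


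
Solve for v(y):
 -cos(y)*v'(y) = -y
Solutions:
 v(y) = C1 + Integral(y/cos(y), y)


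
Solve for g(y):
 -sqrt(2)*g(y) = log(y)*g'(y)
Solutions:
 g(y) = C1*exp(-sqrt(2)*li(y))


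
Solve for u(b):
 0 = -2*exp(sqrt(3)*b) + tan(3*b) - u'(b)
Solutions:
 u(b) = C1 - 2*sqrt(3)*exp(sqrt(3)*b)/3 - log(cos(3*b))/3


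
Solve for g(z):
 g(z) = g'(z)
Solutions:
 g(z) = C1*exp(z)


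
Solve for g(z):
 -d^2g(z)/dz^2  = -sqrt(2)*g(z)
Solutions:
 g(z) = C1*exp(-2^(1/4)*z) + C2*exp(2^(1/4)*z)


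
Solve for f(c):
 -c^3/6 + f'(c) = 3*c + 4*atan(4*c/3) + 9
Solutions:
 f(c) = C1 + c^4/24 + 3*c^2/2 + 4*c*atan(4*c/3) + 9*c - 3*log(16*c^2 + 9)/2


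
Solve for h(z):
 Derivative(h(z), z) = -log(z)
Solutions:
 h(z) = C1 - z*log(z) + z


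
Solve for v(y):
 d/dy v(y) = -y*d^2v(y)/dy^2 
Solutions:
 v(y) = C1 + C2*log(y)


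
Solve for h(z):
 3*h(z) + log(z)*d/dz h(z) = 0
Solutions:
 h(z) = C1*exp(-3*li(z))


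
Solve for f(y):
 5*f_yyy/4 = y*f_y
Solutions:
 f(y) = C1 + Integral(C2*airyai(10^(2/3)*y/5) + C3*airybi(10^(2/3)*y/5), y)


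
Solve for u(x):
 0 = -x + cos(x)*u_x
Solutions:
 u(x) = C1 + Integral(x/cos(x), x)


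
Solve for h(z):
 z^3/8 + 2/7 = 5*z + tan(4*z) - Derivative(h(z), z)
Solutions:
 h(z) = C1 - z^4/32 + 5*z^2/2 - 2*z/7 - log(cos(4*z))/4


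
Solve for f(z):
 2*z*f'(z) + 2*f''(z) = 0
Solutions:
 f(z) = C1 + C2*erf(sqrt(2)*z/2)


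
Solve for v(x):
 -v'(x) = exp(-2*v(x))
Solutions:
 v(x) = log(-sqrt(C1 - 2*x))
 v(x) = log(C1 - 2*x)/2


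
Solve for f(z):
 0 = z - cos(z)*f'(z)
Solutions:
 f(z) = C1 + Integral(z/cos(z), z)


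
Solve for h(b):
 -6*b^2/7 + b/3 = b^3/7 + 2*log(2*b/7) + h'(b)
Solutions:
 h(b) = C1 - b^4/28 - 2*b^3/7 + b^2/6 - 2*b*log(b) + 2*b + b*log(49/4)


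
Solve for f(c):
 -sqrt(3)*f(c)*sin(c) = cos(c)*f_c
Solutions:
 f(c) = C1*cos(c)^(sqrt(3))


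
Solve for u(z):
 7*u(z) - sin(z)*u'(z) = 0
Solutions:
 u(z) = C1*sqrt(cos(z) - 1)*(cos(z)^3 - 3*cos(z)^2 + 3*cos(z) - 1)/(sqrt(cos(z) + 1)*(cos(z)^3 + 3*cos(z)^2 + 3*cos(z) + 1))


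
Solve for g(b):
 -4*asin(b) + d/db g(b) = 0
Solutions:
 g(b) = C1 + 4*b*asin(b) + 4*sqrt(1 - b^2)


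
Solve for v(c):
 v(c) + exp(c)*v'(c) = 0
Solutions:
 v(c) = C1*exp(exp(-c))


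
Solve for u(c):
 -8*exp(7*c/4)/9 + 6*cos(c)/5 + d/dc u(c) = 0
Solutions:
 u(c) = C1 + 32*exp(7*c/4)/63 - 6*sin(c)/5


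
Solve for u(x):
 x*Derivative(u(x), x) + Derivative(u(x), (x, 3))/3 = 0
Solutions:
 u(x) = C1 + Integral(C2*airyai(-3^(1/3)*x) + C3*airybi(-3^(1/3)*x), x)


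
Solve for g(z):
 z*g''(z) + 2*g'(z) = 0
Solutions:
 g(z) = C1 + C2/z


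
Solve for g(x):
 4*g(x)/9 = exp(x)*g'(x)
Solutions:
 g(x) = C1*exp(-4*exp(-x)/9)


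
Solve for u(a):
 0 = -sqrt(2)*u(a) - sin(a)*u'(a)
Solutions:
 u(a) = C1*(cos(a) + 1)^(sqrt(2)/2)/(cos(a) - 1)^(sqrt(2)/2)


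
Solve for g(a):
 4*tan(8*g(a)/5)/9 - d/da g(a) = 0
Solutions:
 g(a) = -5*asin(C1*exp(32*a/45))/8 + 5*pi/8
 g(a) = 5*asin(C1*exp(32*a/45))/8


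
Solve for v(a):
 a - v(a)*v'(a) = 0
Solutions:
 v(a) = -sqrt(C1 + a^2)
 v(a) = sqrt(C1 + a^2)


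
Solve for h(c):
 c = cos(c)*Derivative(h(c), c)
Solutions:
 h(c) = C1 + Integral(c/cos(c), c)


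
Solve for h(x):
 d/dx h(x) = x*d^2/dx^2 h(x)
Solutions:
 h(x) = C1 + C2*x^2


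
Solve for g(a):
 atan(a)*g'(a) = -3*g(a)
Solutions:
 g(a) = C1*exp(-3*Integral(1/atan(a), a))


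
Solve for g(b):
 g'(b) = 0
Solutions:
 g(b) = C1


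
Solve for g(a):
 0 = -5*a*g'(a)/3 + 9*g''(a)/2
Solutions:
 g(a) = C1 + C2*erfi(sqrt(15)*a/9)


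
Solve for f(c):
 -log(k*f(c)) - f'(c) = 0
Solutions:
 li(k*f(c))/k = C1 - c


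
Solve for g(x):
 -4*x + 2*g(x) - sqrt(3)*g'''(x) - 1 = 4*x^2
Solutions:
 g(x) = C3*exp(2^(1/3)*3^(5/6)*x/3) + 2*x^2 + 2*x + (C1*sin(6^(1/3)*x/2) + C2*cos(6^(1/3)*x/2))*exp(-2^(1/3)*3^(5/6)*x/6) + 1/2


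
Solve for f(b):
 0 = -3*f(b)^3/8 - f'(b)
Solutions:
 f(b) = -2*sqrt(-1/(C1 - 3*b))
 f(b) = 2*sqrt(-1/(C1 - 3*b))


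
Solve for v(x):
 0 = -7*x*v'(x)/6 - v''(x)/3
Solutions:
 v(x) = C1 + C2*erf(sqrt(7)*x/2)


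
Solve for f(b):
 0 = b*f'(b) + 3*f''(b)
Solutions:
 f(b) = C1 + C2*erf(sqrt(6)*b/6)


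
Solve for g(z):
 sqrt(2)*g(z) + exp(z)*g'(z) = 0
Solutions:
 g(z) = C1*exp(sqrt(2)*exp(-z))


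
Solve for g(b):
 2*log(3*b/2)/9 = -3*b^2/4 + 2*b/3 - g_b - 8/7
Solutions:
 g(b) = C1 - b^3/4 + b^2/3 - 2*b*log(b)/9 - 58*b/63 - 2*b*log(3)/9 + 2*b*log(2)/9


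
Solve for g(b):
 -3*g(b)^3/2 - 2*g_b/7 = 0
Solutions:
 g(b) = -sqrt(2)*sqrt(-1/(C1 - 21*b))
 g(b) = sqrt(2)*sqrt(-1/(C1 - 21*b))


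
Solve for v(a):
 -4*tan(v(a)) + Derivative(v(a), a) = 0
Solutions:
 v(a) = pi - asin(C1*exp(4*a))
 v(a) = asin(C1*exp(4*a))


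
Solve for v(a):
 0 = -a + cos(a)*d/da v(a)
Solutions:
 v(a) = C1 + Integral(a/cos(a), a)


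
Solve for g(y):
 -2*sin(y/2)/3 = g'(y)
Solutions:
 g(y) = C1 + 4*cos(y/2)/3


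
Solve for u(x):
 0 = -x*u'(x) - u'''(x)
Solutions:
 u(x) = C1 + Integral(C2*airyai(-x) + C3*airybi(-x), x)


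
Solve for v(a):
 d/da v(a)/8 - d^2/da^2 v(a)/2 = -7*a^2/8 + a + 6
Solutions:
 v(a) = C1 + C2*exp(a/4) - 7*a^3/3 - 24*a^2 - 144*a


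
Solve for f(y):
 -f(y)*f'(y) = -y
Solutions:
 f(y) = -sqrt(C1 + y^2)
 f(y) = sqrt(C1 + y^2)


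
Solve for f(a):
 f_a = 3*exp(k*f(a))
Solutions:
 f(a) = Piecewise((log(-1/(C1*k + 3*a*k))/k, Ne(k, 0)), (nan, True))
 f(a) = Piecewise((C1 + 3*a, Eq(k, 0)), (nan, True))


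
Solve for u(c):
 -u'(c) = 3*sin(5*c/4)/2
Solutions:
 u(c) = C1 + 6*cos(5*c/4)/5


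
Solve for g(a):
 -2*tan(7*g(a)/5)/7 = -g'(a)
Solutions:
 g(a) = -5*asin(C1*exp(2*a/5))/7 + 5*pi/7
 g(a) = 5*asin(C1*exp(2*a/5))/7


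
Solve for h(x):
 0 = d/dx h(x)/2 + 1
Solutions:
 h(x) = C1 - 2*x


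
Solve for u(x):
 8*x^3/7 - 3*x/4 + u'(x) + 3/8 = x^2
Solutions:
 u(x) = C1 - 2*x^4/7 + x^3/3 + 3*x^2/8 - 3*x/8


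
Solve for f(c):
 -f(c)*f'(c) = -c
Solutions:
 f(c) = -sqrt(C1 + c^2)
 f(c) = sqrt(C1 + c^2)


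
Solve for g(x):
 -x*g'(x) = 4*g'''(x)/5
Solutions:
 g(x) = C1 + Integral(C2*airyai(-10^(1/3)*x/2) + C3*airybi(-10^(1/3)*x/2), x)


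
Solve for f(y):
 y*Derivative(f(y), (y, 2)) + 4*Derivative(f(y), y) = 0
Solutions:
 f(y) = C1 + C2/y^3


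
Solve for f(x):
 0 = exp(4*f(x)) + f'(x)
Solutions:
 f(x) = log(-I*(1/(C1 + 4*x))^(1/4))
 f(x) = log(I*(1/(C1 + 4*x))^(1/4))
 f(x) = log(-(1/(C1 + 4*x))^(1/4))
 f(x) = log(1/(C1 + 4*x))/4


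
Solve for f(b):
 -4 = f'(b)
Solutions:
 f(b) = C1 - 4*b


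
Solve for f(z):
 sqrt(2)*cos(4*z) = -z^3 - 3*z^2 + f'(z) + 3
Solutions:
 f(z) = C1 + z^4/4 + z^3 - 3*z + sqrt(2)*sin(4*z)/4


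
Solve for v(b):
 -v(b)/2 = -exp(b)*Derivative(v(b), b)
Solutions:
 v(b) = C1*exp(-exp(-b)/2)


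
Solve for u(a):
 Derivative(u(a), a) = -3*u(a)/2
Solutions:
 u(a) = C1*exp(-3*a/2)


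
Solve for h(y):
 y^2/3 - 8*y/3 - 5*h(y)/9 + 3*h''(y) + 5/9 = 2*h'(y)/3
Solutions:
 h(y) = C1*exp(-y/3) + C2*exp(5*y/9) + 3*y^2/5 - 156*y/25 + 1871/125


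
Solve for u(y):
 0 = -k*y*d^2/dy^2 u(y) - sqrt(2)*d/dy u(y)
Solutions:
 u(y) = C1 + y^(((re(k) - sqrt(2))*re(k) + im(k)^2)/(re(k)^2 + im(k)^2))*(C2*sin(sqrt(2)*log(y)*Abs(im(k))/(re(k)^2 + im(k)^2)) + C3*cos(sqrt(2)*log(y)*im(k)/(re(k)^2 + im(k)^2)))


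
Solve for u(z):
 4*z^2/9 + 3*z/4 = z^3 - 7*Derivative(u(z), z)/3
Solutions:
 u(z) = C1 + 3*z^4/28 - 4*z^3/63 - 9*z^2/56


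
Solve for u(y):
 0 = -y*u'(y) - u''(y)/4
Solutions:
 u(y) = C1 + C2*erf(sqrt(2)*y)


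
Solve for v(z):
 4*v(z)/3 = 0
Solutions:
 v(z) = 0


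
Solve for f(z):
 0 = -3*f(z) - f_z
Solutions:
 f(z) = C1*exp(-3*z)


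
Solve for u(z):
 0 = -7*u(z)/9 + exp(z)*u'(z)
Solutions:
 u(z) = C1*exp(-7*exp(-z)/9)


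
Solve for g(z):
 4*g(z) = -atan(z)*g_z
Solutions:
 g(z) = C1*exp(-4*Integral(1/atan(z), z))


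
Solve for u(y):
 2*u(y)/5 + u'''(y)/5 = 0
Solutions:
 u(y) = C3*exp(-2^(1/3)*y) + (C1*sin(2^(1/3)*sqrt(3)*y/2) + C2*cos(2^(1/3)*sqrt(3)*y/2))*exp(2^(1/3)*y/2)


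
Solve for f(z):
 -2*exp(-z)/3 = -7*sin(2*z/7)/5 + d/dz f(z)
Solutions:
 f(z) = C1 - 49*cos(2*z/7)/10 + 2*exp(-z)/3


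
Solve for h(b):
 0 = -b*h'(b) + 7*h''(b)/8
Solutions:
 h(b) = C1 + C2*erfi(2*sqrt(7)*b/7)


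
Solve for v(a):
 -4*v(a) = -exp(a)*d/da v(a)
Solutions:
 v(a) = C1*exp(-4*exp(-a))


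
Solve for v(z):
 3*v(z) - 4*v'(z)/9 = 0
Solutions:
 v(z) = C1*exp(27*z/4)


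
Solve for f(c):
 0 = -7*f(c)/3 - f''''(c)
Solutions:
 f(c) = (C1*sin(sqrt(2)*3^(3/4)*7^(1/4)*c/6) + C2*cos(sqrt(2)*3^(3/4)*7^(1/4)*c/6))*exp(-sqrt(2)*3^(3/4)*7^(1/4)*c/6) + (C3*sin(sqrt(2)*3^(3/4)*7^(1/4)*c/6) + C4*cos(sqrt(2)*3^(3/4)*7^(1/4)*c/6))*exp(sqrt(2)*3^(3/4)*7^(1/4)*c/6)


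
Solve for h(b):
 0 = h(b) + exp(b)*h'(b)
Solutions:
 h(b) = C1*exp(exp(-b))


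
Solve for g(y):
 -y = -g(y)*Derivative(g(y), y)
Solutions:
 g(y) = -sqrt(C1 + y^2)
 g(y) = sqrt(C1 + y^2)


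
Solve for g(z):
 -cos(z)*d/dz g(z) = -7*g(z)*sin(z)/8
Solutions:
 g(z) = C1/cos(z)^(7/8)


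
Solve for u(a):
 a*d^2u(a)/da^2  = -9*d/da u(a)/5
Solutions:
 u(a) = C1 + C2/a^(4/5)


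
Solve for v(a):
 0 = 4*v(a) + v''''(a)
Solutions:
 v(a) = (C1*sin(a) + C2*cos(a))*exp(-a) + (C3*sin(a) + C4*cos(a))*exp(a)


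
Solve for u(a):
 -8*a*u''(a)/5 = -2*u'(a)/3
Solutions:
 u(a) = C1 + C2*a^(17/12)


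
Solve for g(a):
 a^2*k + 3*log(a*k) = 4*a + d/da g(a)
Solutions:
 g(a) = C1 + a^3*k/3 - 2*a^2 + 3*a*log(a*k) - 3*a


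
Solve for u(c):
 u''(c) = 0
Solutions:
 u(c) = C1 + C2*c


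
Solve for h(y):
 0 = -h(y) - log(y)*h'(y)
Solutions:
 h(y) = C1*exp(-li(y))


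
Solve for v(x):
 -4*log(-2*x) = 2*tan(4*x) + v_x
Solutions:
 v(x) = C1 - 4*x*log(-x) - 4*x*log(2) + 4*x + log(cos(4*x))/2


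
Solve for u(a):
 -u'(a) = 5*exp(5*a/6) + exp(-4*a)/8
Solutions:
 u(a) = C1 - 6*exp(5*a/6) + exp(-4*a)/32


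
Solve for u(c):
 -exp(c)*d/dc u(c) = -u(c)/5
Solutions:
 u(c) = C1*exp(-exp(-c)/5)


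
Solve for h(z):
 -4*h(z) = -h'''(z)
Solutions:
 h(z) = C3*exp(2^(2/3)*z) + (C1*sin(2^(2/3)*sqrt(3)*z/2) + C2*cos(2^(2/3)*sqrt(3)*z/2))*exp(-2^(2/3)*z/2)


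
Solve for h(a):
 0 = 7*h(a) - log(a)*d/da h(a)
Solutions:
 h(a) = C1*exp(7*li(a))


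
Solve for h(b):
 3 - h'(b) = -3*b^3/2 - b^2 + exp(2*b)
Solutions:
 h(b) = C1 + 3*b^4/8 + b^3/3 + 3*b - exp(2*b)/2


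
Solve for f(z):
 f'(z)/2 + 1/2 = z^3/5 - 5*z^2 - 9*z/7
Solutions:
 f(z) = C1 + z^4/10 - 10*z^3/3 - 9*z^2/7 - z


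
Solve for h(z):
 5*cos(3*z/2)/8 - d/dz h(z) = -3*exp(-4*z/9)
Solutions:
 h(z) = C1 + 5*sin(3*z/2)/12 - 27*exp(-4*z/9)/4


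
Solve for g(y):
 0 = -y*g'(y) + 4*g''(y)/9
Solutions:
 g(y) = C1 + C2*erfi(3*sqrt(2)*y/4)


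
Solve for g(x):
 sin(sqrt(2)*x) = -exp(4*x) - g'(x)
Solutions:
 g(x) = C1 - exp(4*x)/4 + sqrt(2)*cos(sqrt(2)*x)/2


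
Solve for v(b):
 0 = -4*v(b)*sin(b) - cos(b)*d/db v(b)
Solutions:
 v(b) = C1*cos(b)^4


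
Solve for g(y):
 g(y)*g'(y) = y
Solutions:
 g(y) = -sqrt(C1 + y^2)
 g(y) = sqrt(C1 + y^2)


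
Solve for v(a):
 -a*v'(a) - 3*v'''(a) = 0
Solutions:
 v(a) = C1 + Integral(C2*airyai(-3^(2/3)*a/3) + C3*airybi(-3^(2/3)*a/3), a)


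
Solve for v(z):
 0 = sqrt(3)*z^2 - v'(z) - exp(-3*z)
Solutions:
 v(z) = C1 + sqrt(3)*z^3/3 + exp(-3*z)/3


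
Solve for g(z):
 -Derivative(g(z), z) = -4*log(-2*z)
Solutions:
 g(z) = C1 + 4*z*log(-z) + 4*z*(-1 + log(2))


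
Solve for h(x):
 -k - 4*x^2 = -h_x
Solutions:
 h(x) = C1 + k*x + 4*x^3/3


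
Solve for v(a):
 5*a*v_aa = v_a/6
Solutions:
 v(a) = C1 + C2*a^(31/30)


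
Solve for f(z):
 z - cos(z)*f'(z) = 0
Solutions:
 f(z) = C1 + Integral(z/cos(z), z)


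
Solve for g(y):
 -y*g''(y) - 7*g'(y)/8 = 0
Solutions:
 g(y) = C1 + C2*y^(1/8)


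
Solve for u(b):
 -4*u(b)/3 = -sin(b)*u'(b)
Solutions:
 u(b) = C1*(cos(b) - 1)^(2/3)/(cos(b) + 1)^(2/3)


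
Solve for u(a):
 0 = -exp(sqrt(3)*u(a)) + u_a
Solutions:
 u(a) = sqrt(3)*(2*log(-1/(C1 + a)) - log(3))/6


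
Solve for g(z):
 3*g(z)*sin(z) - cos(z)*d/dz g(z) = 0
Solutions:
 g(z) = C1/cos(z)^3


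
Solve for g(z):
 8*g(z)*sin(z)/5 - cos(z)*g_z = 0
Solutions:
 g(z) = C1/cos(z)^(8/5)


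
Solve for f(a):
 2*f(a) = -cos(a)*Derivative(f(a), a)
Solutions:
 f(a) = C1*(sin(a) - 1)/(sin(a) + 1)


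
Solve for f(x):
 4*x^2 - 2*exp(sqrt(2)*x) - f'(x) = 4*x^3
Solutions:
 f(x) = C1 - x^4 + 4*x^3/3 - sqrt(2)*exp(sqrt(2)*x)


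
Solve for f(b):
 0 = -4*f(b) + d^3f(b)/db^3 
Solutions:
 f(b) = C3*exp(2^(2/3)*b) + (C1*sin(2^(2/3)*sqrt(3)*b/2) + C2*cos(2^(2/3)*sqrt(3)*b/2))*exp(-2^(2/3)*b/2)


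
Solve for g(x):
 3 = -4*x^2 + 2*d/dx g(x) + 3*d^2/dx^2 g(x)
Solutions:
 g(x) = C1 + C2*exp(-2*x/3) + 2*x^3/3 - 3*x^2 + 21*x/2


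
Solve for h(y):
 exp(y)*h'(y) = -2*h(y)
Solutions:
 h(y) = C1*exp(2*exp(-y))


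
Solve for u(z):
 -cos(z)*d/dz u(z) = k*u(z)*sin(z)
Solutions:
 u(z) = C1*exp(k*log(cos(z)))


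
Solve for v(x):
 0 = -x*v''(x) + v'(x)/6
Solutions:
 v(x) = C1 + C2*x^(7/6)


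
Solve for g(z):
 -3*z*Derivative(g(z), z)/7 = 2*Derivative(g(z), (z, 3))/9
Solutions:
 g(z) = C1 + Integral(C2*airyai(-3*14^(2/3)*z/14) + C3*airybi(-3*14^(2/3)*z/14), z)


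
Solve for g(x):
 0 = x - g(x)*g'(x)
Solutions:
 g(x) = -sqrt(C1 + x^2)
 g(x) = sqrt(C1 + x^2)


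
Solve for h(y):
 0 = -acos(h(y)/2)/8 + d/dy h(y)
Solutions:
 Integral(1/acos(_y/2), (_y, h(y))) = C1 + y/8


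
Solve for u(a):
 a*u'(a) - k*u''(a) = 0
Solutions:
 u(a) = C1 + C2*erf(sqrt(2)*a*sqrt(-1/k)/2)/sqrt(-1/k)


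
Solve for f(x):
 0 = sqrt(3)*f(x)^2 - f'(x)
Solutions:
 f(x) = -1/(C1 + sqrt(3)*x)


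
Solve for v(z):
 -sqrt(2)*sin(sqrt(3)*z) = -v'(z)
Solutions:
 v(z) = C1 - sqrt(6)*cos(sqrt(3)*z)/3


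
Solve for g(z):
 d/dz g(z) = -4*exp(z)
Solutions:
 g(z) = C1 - 4*exp(z)


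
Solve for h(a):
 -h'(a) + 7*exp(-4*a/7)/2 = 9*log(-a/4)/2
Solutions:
 h(a) = C1 - 9*a*log(-a)/2 + a*(9/2 + 9*log(2)) - 49*exp(-4*a/7)/8


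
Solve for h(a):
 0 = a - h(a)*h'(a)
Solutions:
 h(a) = -sqrt(C1 + a^2)
 h(a) = sqrt(C1 + a^2)


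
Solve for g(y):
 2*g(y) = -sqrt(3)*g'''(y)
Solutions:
 g(y) = C3*exp(-2^(1/3)*3^(5/6)*y/3) + (C1*sin(6^(1/3)*y/2) + C2*cos(6^(1/3)*y/2))*exp(2^(1/3)*3^(5/6)*y/6)


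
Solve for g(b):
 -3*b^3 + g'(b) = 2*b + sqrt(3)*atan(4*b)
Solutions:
 g(b) = C1 + 3*b^4/4 + b^2 + sqrt(3)*(b*atan(4*b) - log(16*b^2 + 1)/8)


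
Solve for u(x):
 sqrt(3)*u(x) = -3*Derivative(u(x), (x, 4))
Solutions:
 u(x) = (C1*sin(sqrt(2)*3^(7/8)*x/6) + C2*cos(sqrt(2)*3^(7/8)*x/6))*exp(-sqrt(2)*3^(7/8)*x/6) + (C3*sin(sqrt(2)*3^(7/8)*x/6) + C4*cos(sqrt(2)*3^(7/8)*x/6))*exp(sqrt(2)*3^(7/8)*x/6)


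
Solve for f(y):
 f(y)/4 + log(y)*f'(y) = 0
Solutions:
 f(y) = C1*exp(-li(y)/4)


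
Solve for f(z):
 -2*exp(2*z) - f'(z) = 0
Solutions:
 f(z) = C1 - exp(2*z)


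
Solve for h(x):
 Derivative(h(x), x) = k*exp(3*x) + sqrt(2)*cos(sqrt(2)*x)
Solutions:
 h(x) = C1 + k*exp(3*x)/3 + sin(sqrt(2)*x)


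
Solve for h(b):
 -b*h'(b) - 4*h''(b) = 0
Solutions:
 h(b) = C1 + C2*erf(sqrt(2)*b/4)


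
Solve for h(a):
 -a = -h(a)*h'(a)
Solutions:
 h(a) = -sqrt(C1 + a^2)
 h(a) = sqrt(C1 + a^2)


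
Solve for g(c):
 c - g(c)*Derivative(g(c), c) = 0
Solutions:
 g(c) = -sqrt(C1 + c^2)
 g(c) = sqrt(C1 + c^2)


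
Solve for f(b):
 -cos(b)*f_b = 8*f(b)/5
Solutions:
 f(b) = C1*(sin(b) - 1)^(4/5)/(sin(b) + 1)^(4/5)


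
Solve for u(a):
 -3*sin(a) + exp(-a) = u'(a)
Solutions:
 u(a) = C1 + 3*cos(a) - exp(-a)


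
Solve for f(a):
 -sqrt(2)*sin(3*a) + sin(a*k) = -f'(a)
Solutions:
 f(a) = C1 - sqrt(2)*cos(3*a)/3 + cos(a*k)/k


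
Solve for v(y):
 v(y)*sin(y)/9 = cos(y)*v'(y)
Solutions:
 v(y) = C1/cos(y)^(1/9)


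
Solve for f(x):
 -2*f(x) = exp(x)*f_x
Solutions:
 f(x) = C1*exp(2*exp(-x))


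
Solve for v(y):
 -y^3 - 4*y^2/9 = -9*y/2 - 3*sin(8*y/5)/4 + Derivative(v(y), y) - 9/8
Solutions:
 v(y) = C1 - y^4/4 - 4*y^3/27 + 9*y^2/4 + 9*y/8 - 15*cos(8*y/5)/32
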